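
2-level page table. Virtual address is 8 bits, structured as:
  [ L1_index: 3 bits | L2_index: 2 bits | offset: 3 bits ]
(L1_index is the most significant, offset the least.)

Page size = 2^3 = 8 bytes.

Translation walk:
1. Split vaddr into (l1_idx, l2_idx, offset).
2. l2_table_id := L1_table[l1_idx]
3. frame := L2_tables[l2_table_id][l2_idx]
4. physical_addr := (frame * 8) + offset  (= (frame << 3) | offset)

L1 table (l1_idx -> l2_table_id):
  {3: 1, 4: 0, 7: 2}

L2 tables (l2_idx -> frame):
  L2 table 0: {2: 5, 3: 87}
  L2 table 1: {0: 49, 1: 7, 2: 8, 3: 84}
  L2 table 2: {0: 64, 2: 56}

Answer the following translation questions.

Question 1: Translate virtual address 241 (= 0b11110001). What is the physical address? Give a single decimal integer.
vaddr = 241 = 0b11110001
Split: l1_idx=7, l2_idx=2, offset=1
L1[7] = 2
L2[2][2] = 56
paddr = 56 * 8 + 1 = 449

Answer: 449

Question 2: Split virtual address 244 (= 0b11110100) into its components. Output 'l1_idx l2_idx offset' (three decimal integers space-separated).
vaddr = 244 = 0b11110100
  top 3 bits -> l1_idx = 7
  next 2 bits -> l2_idx = 2
  bottom 3 bits -> offset = 4

Answer: 7 2 4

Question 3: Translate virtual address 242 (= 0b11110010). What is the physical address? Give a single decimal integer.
vaddr = 242 = 0b11110010
Split: l1_idx=7, l2_idx=2, offset=2
L1[7] = 2
L2[2][2] = 56
paddr = 56 * 8 + 2 = 450

Answer: 450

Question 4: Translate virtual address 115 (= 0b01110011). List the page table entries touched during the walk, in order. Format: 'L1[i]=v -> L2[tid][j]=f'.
Answer: L1[3]=1 -> L2[1][2]=8

Derivation:
vaddr = 115 = 0b01110011
Split: l1_idx=3, l2_idx=2, offset=3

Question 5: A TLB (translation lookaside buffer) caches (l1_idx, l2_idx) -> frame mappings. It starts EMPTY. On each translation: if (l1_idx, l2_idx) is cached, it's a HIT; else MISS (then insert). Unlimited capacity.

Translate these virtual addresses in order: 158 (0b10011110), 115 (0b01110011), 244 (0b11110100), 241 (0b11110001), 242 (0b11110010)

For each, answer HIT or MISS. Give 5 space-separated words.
vaddr=158: (4,3) not in TLB -> MISS, insert
vaddr=115: (3,2) not in TLB -> MISS, insert
vaddr=244: (7,2) not in TLB -> MISS, insert
vaddr=241: (7,2) in TLB -> HIT
vaddr=242: (7,2) in TLB -> HIT

Answer: MISS MISS MISS HIT HIT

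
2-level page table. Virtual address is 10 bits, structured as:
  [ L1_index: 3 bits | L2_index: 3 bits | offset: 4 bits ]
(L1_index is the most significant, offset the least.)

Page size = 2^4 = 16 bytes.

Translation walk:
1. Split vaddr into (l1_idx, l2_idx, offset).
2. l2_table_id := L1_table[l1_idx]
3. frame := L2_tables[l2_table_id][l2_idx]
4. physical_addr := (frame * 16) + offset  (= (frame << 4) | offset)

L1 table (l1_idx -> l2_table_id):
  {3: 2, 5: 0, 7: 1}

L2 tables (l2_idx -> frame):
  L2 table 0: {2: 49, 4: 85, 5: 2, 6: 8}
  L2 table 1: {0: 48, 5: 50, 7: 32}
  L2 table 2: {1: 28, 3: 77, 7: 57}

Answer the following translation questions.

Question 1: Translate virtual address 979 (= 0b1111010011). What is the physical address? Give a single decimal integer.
Answer: 803

Derivation:
vaddr = 979 = 0b1111010011
Split: l1_idx=7, l2_idx=5, offset=3
L1[7] = 1
L2[1][5] = 50
paddr = 50 * 16 + 3 = 803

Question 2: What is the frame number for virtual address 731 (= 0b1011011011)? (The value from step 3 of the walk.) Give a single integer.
Answer: 2

Derivation:
vaddr = 731: l1_idx=5, l2_idx=5
L1[5] = 0; L2[0][5] = 2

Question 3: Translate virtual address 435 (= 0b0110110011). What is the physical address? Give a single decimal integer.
vaddr = 435 = 0b0110110011
Split: l1_idx=3, l2_idx=3, offset=3
L1[3] = 2
L2[2][3] = 77
paddr = 77 * 16 + 3 = 1235

Answer: 1235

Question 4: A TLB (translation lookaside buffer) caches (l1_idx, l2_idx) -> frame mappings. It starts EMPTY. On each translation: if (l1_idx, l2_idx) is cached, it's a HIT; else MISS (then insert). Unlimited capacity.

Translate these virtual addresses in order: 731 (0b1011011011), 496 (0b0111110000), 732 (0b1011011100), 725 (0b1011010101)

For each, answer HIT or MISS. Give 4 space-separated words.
vaddr=731: (5,5) not in TLB -> MISS, insert
vaddr=496: (3,7) not in TLB -> MISS, insert
vaddr=732: (5,5) in TLB -> HIT
vaddr=725: (5,5) in TLB -> HIT

Answer: MISS MISS HIT HIT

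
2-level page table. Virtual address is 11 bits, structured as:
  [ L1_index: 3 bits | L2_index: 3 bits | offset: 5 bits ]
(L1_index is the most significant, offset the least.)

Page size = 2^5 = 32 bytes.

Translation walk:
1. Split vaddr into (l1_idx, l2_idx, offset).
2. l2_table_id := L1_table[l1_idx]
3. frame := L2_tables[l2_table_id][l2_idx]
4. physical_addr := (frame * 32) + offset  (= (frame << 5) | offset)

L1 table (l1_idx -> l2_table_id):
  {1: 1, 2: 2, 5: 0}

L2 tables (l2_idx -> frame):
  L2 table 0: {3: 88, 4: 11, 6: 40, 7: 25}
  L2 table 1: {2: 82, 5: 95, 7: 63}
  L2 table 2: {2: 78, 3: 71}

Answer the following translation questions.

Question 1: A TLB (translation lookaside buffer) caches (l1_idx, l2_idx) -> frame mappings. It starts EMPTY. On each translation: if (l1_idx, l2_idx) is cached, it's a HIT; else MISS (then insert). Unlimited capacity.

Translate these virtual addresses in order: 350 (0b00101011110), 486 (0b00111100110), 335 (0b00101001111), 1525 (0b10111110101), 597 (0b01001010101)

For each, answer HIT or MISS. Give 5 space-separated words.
vaddr=350: (1,2) not in TLB -> MISS, insert
vaddr=486: (1,7) not in TLB -> MISS, insert
vaddr=335: (1,2) in TLB -> HIT
vaddr=1525: (5,7) not in TLB -> MISS, insert
vaddr=597: (2,2) not in TLB -> MISS, insert

Answer: MISS MISS HIT MISS MISS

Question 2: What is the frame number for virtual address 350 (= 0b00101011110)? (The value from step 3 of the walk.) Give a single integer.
Answer: 82

Derivation:
vaddr = 350: l1_idx=1, l2_idx=2
L1[1] = 1; L2[1][2] = 82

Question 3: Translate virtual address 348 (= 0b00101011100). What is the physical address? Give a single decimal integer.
vaddr = 348 = 0b00101011100
Split: l1_idx=1, l2_idx=2, offset=28
L1[1] = 1
L2[1][2] = 82
paddr = 82 * 32 + 28 = 2652

Answer: 2652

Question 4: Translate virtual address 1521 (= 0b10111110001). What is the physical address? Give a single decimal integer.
vaddr = 1521 = 0b10111110001
Split: l1_idx=5, l2_idx=7, offset=17
L1[5] = 0
L2[0][7] = 25
paddr = 25 * 32 + 17 = 817

Answer: 817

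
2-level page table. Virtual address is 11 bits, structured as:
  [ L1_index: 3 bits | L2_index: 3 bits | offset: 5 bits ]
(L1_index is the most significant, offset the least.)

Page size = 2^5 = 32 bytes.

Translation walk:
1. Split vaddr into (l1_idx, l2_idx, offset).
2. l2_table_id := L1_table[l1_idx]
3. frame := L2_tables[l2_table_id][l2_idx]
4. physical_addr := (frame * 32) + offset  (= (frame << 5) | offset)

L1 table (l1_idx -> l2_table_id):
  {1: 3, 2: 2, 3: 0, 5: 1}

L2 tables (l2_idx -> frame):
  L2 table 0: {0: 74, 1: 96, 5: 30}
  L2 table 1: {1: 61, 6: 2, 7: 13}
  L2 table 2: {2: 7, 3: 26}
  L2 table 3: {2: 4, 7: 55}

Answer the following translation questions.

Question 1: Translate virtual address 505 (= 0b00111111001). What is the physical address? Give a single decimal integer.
Answer: 1785

Derivation:
vaddr = 505 = 0b00111111001
Split: l1_idx=1, l2_idx=7, offset=25
L1[1] = 3
L2[3][7] = 55
paddr = 55 * 32 + 25 = 1785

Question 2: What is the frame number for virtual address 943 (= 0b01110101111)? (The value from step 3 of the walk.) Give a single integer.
Answer: 30

Derivation:
vaddr = 943: l1_idx=3, l2_idx=5
L1[3] = 0; L2[0][5] = 30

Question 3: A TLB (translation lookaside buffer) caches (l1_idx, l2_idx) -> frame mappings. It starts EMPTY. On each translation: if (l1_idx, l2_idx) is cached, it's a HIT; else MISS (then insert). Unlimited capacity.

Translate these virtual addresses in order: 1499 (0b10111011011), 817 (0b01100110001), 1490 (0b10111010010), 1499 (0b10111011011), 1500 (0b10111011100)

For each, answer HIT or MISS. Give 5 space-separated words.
vaddr=1499: (5,6) not in TLB -> MISS, insert
vaddr=817: (3,1) not in TLB -> MISS, insert
vaddr=1490: (5,6) in TLB -> HIT
vaddr=1499: (5,6) in TLB -> HIT
vaddr=1500: (5,6) in TLB -> HIT

Answer: MISS MISS HIT HIT HIT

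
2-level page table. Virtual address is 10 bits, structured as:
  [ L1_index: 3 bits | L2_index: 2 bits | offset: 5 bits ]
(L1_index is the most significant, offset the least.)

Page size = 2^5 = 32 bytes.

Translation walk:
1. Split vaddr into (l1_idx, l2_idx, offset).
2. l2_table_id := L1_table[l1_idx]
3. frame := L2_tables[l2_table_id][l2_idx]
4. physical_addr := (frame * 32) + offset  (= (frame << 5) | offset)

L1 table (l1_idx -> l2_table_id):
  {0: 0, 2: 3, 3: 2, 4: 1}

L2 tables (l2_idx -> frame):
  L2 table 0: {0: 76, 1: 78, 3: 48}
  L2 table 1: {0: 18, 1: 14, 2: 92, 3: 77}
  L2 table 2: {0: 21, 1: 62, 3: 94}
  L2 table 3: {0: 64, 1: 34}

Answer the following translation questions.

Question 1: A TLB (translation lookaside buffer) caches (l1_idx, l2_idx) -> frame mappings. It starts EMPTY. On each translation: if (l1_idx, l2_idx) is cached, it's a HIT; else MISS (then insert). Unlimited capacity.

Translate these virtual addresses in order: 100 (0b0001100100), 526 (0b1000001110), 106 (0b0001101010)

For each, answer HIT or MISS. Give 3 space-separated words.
Answer: MISS MISS HIT

Derivation:
vaddr=100: (0,3) not in TLB -> MISS, insert
vaddr=526: (4,0) not in TLB -> MISS, insert
vaddr=106: (0,3) in TLB -> HIT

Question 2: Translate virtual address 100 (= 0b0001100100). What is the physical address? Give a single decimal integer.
vaddr = 100 = 0b0001100100
Split: l1_idx=0, l2_idx=3, offset=4
L1[0] = 0
L2[0][3] = 48
paddr = 48 * 32 + 4 = 1540

Answer: 1540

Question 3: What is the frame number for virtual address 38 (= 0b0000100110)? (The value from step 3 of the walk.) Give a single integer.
vaddr = 38: l1_idx=0, l2_idx=1
L1[0] = 0; L2[0][1] = 78

Answer: 78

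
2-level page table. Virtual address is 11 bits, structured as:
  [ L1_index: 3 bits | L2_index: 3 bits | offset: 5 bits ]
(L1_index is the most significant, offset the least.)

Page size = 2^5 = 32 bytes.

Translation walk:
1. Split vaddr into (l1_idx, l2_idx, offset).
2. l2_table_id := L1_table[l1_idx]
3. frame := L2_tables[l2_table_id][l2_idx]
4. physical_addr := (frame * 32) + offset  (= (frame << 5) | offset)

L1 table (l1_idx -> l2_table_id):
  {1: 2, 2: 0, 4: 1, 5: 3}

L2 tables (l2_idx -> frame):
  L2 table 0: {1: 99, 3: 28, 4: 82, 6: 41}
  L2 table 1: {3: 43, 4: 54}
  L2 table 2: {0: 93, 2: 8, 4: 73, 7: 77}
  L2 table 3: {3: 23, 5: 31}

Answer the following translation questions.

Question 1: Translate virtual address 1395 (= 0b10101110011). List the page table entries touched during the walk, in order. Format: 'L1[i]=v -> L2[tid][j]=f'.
vaddr = 1395 = 0b10101110011
Split: l1_idx=5, l2_idx=3, offset=19

Answer: L1[5]=3 -> L2[3][3]=23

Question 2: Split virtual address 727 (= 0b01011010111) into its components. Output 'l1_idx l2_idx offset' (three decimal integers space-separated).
vaddr = 727 = 0b01011010111
  top 3 bits -> l1_idx = 2
  next 3 bits -> l2_idx = 6
  bottom 5 bits -> offset = 23

Answer: 2 6 23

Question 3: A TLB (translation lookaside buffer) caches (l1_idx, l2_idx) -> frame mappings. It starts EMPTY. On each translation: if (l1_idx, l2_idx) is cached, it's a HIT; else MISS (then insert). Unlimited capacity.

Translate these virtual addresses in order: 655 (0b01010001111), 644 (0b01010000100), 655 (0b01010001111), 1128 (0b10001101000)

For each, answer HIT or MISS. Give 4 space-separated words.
Answer: MISS HIT HIT MISS

Derivation:
vaddr=655: (2,4) not in TLB -> MISS, insert
vaddr=644: (2,4) in TLB -> HIT
vaddr=655: (2,4) in TLB -> HIT
vaddr=1128: (4,3) not in TLB -> MISS, insert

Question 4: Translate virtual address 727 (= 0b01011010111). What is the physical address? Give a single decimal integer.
vaddr = 727 = 0b01011010111
Split: l1_idx=2, l2_idx=6, offset=23
L1[2] = 0
L2[0][6] = 41
paddr = 41 * 32 + 23 = 1335

Answer: 1335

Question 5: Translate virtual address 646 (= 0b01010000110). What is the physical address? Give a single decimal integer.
Answer: 2630

Derivation:
vaddr = 646 = 0b01010000110
Split: l1_idx=2, l2_idx=4, offset=6
L1[2] = 0
L2[0][4] = 82
paddr = 82 * 32 + 6 = 2630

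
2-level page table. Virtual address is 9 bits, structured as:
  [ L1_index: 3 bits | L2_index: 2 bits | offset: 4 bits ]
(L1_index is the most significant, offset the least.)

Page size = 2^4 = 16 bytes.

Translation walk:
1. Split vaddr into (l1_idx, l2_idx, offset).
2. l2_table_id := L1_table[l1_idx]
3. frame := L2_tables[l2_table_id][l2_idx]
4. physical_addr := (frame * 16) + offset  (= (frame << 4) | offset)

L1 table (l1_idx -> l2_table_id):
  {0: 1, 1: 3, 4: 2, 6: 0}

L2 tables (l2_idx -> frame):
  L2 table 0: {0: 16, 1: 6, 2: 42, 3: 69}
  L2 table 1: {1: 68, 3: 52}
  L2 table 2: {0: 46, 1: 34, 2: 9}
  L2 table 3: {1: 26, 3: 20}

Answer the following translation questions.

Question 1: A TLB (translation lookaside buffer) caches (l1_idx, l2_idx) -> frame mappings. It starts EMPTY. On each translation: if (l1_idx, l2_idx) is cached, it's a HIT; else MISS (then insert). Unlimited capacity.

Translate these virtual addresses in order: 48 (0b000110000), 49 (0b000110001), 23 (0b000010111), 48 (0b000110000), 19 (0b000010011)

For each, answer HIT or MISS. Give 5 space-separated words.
vaddr=48: (0,3) not in TLB -> MISS, insert
vaddr=49: (0,3) in TLB -> HIT
vaddr=23: (0,1) not in TLB -> MISS, insert
vaddr=48: (0,3) in TLB -> HIT
vaddr=19: (0,1) in TLB -> HIT

Answer: MISS HIT MISS HIT HIT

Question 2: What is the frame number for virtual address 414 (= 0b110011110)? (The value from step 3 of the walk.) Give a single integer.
vaddr = 414: l1_idx=6, l2_idx=1
L1[6] = 0; L2[0][1] = 6

Answer: 6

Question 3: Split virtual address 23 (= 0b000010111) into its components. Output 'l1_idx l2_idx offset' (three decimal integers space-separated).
vaddr = 23 = 0b000010111
  top 3 bits -> l1_idx = 0
  next 2 bits -> l2_idx = 1
  bottom 4 bits -> offset = 7

Answer: 0 1 7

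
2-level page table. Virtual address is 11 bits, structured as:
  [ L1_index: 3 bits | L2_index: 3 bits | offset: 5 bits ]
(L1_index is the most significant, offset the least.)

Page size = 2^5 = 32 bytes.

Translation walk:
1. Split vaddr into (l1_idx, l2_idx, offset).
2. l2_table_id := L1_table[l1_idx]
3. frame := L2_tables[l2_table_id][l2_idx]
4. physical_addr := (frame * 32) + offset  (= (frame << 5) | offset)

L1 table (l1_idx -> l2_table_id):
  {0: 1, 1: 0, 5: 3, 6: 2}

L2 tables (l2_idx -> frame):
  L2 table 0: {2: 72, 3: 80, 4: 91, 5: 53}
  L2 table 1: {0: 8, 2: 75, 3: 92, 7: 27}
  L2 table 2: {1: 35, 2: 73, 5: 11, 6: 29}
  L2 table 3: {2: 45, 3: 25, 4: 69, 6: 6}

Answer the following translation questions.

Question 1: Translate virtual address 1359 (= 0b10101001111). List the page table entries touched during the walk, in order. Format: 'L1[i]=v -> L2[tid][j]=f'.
Answer: L1[5]=3 -> L2[3][2]=45

Derivation:
vaddr = 1359 = 0b10101001111
Split: l1_idx=5, l2_idx=2, offset=15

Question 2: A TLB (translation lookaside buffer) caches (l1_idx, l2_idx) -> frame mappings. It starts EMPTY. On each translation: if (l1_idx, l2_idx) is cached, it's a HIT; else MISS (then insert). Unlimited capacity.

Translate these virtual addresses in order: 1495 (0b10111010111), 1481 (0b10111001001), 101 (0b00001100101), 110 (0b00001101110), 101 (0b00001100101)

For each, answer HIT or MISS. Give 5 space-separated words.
Answer: MISS HIT MISS HIT HIT

Derivation:
vaddr=1495: (5,6) not in TLB -> MISS, insert
vaddr=1481: (5,6) in TLB -> HIT
vaddr=101: (0,3) not in TLB -> MISS, insert
vaddr=110: (0,3) in TLB -> HIT
vaddr=101: (0,3) in TLB -> HIT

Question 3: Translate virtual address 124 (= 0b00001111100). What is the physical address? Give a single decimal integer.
vaddr = 124 = 0b00001111100
Split: l1_idx=0, l2_idx=3, offset=28
L1[0] = 1
L2[1][3] = 92
paddr = 92 * 32 + 28 = 2972

Answer: 2972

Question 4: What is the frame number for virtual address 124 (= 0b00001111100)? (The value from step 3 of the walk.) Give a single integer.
vaddr = 124: l1_idx=0, l2_idx=3
L1[0] = 1; L2[1][3] = 92

Answer: 92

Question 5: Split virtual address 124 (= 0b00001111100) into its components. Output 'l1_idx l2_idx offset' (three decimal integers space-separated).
Answer: 0 3 28

Derivation:
vaddr = 124 = 0b00001111100
  top 3 bits -> l1_idx = 0
  next 3 bits -> l2_idx = 3
  bottom 5 bits -> offset = 28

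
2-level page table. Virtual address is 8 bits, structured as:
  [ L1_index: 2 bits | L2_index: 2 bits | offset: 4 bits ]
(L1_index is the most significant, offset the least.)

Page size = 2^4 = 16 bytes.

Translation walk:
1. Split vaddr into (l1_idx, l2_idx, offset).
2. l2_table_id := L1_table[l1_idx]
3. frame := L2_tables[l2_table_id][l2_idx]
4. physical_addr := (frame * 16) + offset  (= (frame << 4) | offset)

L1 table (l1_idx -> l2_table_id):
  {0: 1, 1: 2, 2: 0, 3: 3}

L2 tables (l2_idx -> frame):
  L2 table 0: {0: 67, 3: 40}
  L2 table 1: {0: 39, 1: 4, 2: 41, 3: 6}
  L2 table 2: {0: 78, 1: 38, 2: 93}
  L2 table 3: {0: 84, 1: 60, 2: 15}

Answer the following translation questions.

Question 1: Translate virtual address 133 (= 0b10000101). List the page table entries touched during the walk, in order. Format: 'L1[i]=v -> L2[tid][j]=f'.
Answer: L1[2]=0 -> L2[0][0]=67

Derivation:
vaddr = 133 = 0b10000101
Split: l1_idx=2, l2_idx=0, offset=5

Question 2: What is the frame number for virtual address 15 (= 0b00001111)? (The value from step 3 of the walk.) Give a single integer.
Answer: 39

Derivation:
vaddr = 15: l1_idx=0, l2_idx=0
L1[0] = 1; L2[1][0] = 39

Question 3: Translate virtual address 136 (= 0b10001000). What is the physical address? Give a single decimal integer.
Answer: 1080

Derivation:
vaddr = 136 = 0b10001000
Split: l1_idx=2, l2_idx=0, offset=8
L1[2] = 0
L2[0][0] = 67
paddr = 67 * 16 + 8 = 1080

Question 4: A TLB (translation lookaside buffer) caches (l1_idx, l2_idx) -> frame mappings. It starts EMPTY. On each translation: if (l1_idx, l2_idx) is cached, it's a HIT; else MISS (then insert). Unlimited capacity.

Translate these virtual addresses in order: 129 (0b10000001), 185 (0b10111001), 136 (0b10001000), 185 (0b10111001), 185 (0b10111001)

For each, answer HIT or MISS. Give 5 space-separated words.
Answer: MISS MISS HIT HIT HIT

Derivation:
vaddr=129: (2,0) not in TLB -> MISS, insert
vaddr=185: (2,3) not in TLB -> MISS, insert
vaddr=136: (2,0) in TLB -> HIT
vaddr=185: (2,3) in TLB -> HIT
vaddr=185: (2,3) in TLB -> HIT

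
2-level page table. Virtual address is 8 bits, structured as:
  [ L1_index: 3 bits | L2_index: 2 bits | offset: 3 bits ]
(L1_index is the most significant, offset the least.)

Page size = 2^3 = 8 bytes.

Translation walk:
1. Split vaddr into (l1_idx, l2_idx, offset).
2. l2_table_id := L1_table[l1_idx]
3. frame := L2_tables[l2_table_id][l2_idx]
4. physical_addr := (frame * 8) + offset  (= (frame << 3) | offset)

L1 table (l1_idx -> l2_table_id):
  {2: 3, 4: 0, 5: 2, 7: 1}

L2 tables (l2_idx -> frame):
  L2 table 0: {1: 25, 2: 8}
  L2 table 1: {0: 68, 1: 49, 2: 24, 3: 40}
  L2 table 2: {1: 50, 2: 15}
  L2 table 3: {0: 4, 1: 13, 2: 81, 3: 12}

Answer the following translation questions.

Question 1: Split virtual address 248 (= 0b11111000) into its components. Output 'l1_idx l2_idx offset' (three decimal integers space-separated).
vaddr = 248 = 0b11111000
  top 3 bits -> l1_idx = 7
  next 2 bits -> l2_idx = 3
  bottom 3 bits -> offset = 0

Answer: 7 3 0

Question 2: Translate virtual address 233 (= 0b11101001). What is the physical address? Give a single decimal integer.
Answer: 393

Derivation:
vaddr = 233 = 0b11101001
Split: l1_idx=7, l2_idx=1, offset=1
L1[7] = 1
L2[1][1] = 49
paddr = 49 * 8 + 1 = 393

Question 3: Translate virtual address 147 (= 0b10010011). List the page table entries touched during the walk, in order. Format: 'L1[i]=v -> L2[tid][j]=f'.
vaddr = 147 = 0b10010011
Split: l1_idx=4, l2_idx=2, offset=3

Answer: L1[4]=0 -> L2[0][2]=8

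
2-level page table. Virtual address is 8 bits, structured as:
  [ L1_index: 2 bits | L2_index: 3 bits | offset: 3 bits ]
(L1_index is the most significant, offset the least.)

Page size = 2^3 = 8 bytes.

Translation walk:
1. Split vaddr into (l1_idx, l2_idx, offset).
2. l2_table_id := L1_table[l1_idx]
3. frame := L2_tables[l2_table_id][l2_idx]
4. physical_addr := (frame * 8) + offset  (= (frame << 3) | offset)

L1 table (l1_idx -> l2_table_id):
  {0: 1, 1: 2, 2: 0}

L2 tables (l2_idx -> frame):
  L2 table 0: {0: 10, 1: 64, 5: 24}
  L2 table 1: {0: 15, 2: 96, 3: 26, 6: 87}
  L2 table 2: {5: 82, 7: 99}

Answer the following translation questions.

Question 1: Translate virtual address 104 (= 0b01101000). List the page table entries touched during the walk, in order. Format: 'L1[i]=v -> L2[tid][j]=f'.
Answer: L1[1]=2 -> L2[2][5]=82

Derivation:
vaddr = 104 = 0b01101000
Split: l1_idx=1, l2_idx=5, offset=0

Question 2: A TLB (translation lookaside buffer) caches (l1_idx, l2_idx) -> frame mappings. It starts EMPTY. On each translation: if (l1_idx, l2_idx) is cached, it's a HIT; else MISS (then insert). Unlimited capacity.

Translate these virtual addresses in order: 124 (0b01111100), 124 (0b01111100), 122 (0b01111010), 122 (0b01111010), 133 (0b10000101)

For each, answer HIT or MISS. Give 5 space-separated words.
Answer: MISS HIT HIT HIT MISS

Derivation:
vaddr=124: (1,7) not in TLB -> MISS, insert
vaddr=124: (1,7) in TLB -> HIT
vaddr=122: (1,7) in TLB -> HIT
vaddr=122: (1,7) in TLB -> HIT
vaddr=133: (2,0) not in TLB -> MISS, insert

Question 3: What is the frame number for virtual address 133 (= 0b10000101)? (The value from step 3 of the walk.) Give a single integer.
Answer: 10

Derivation:
vaddr = 133: l1_idx=2, l2_idx=0
L1[2] = 0; L2[0][0] = 10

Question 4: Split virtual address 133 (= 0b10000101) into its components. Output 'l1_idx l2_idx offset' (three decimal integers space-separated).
vaddr = 133 = 0b10000101
  top 2 bits -> l1_idx = 2
  next 3 bits -> l2_idx = 0
  bottom 3 bits -> offset = 5

Answer: 2 0 5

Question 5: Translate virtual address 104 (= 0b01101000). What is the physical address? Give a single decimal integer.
Answer: 656

Derivation:
vaddr = 104 = 0b01101000
Split: l1_idx=1, l2_idx=5, offset=0
L1[1] = 2
L2[2][5] = 82
paddr = 82 * 8 + 0 = 656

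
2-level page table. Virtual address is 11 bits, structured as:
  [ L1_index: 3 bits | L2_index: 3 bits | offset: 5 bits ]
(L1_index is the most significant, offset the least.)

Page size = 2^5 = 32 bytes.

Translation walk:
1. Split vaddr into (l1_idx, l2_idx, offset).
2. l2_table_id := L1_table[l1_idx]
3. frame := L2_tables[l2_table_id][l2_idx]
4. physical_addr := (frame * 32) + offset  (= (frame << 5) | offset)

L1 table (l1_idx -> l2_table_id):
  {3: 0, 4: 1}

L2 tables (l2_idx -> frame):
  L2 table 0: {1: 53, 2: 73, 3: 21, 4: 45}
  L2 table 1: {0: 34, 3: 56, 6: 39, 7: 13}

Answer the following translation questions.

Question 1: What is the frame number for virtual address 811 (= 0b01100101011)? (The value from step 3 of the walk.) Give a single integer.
vaddr = 811: l1_idx=3, l2_idx=1
L1[3] = 0; L2[0][1] = 53

Answer: 53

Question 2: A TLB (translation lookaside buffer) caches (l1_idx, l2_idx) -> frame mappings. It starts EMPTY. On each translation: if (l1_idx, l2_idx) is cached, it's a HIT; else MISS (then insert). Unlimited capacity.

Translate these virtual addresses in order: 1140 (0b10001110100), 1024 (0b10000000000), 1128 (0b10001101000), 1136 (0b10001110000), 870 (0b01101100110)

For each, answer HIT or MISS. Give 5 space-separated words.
Answer: MISS MISS HIT HIT MISS

Derivation:
vaddr=1140: (4,3) not in TLB -> MISS, insert
vaddr=1024: (4,0) not in TLB -> MISS, insert
vaddr=1128: (4,3) in TLB -> HIT
vaddr=1136: (4,3) in TLB -> HIT
vaddr=870: (3,3) not in TLB -> MISS, insert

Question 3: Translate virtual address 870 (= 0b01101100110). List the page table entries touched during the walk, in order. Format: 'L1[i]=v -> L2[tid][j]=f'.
Answer: L1[3]=0 -> L2[0][3]=21

Derivation:
vaddr = 870 = 0b01101100110
Split: l1_idx=3, l2_idx=3, offset=6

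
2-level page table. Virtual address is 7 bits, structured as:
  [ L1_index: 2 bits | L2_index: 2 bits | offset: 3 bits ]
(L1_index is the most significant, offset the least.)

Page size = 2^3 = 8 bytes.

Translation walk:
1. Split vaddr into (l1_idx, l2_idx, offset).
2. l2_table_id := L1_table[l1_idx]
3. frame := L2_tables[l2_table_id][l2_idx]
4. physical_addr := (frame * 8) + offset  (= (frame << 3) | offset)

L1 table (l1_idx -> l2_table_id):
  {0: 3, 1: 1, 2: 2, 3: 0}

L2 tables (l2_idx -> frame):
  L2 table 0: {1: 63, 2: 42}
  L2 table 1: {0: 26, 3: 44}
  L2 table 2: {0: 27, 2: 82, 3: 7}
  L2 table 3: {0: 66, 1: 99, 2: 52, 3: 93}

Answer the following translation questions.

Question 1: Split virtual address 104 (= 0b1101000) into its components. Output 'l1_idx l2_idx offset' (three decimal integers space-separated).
Answer: 3 1 0

Derivation:
vaddr = 104 = 0b1101000
  top 2 bits -> l1_idx = 3
  next 2 bits -> l2_idx = 1
  bottom 3 bits -> offset = 0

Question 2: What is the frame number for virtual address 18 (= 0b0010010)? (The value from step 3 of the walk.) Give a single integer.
vaddr = 18: l1_idx=0, l2_idx=2
L1[0] = 3; L2[3][2] = 52

Answer: 52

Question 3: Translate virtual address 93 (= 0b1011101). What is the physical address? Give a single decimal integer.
Answer: 61

Derivation:
vaddr = 93 = 0b1011101
Split: l1_idx=2, l2_idx=3, offset=5
L1[2] = 2
L2[2][3] = 7
paddr = 7 * 8 + 5 = 61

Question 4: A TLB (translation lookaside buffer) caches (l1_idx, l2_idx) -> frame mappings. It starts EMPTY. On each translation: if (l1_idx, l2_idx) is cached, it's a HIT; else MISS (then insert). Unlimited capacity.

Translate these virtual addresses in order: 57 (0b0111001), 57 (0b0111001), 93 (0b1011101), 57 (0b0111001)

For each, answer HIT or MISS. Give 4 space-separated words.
Answer: MISS HIT MISS HIT

Derivation:
vaddr=57: (1,3) not in TLB -> MISS, insert
vaddr=57: (1,3) in TLB -> HIT
vaddr=93: (2,3) not in TLB -> MISS, insert
vaddr=57: (1,3) in TLB -> HIT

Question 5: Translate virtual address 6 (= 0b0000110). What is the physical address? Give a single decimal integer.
Answer: 534

Derivation:
vaddr = 6 = 0b0000110
Split: l1_idx=0, l2_idx=0, offset=6
L1[0] = 3
L2[3][0] = 66
paddr = 66 * 8 + 6 = 534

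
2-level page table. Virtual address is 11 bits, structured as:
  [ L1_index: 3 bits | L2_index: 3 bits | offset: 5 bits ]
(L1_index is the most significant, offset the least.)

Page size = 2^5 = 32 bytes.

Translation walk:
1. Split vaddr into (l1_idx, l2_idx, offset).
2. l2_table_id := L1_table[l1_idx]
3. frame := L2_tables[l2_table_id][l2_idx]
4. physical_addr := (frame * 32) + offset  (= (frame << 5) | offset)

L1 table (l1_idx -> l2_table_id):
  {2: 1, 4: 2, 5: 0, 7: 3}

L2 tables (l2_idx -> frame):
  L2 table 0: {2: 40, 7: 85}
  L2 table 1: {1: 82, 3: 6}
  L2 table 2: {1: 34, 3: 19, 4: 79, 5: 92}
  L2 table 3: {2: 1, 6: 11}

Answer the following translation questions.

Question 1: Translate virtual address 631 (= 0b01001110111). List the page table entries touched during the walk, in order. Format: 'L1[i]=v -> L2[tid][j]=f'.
vaddr = 631 = 0b01001110111
Split: l1_idx=2, l2_idx=3, offset=23

Answer: L1[2]=1 -> L2[1][3]=6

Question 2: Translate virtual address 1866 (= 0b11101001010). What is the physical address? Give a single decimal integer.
vaddr = 1866 = 0b11101001010
Split: l1_idx=7, l2_idx=2, offset=10
L1[7] = 3
L2[3][2] = 1
paddr = 1 * 32 + 10 = 42

Answer: 42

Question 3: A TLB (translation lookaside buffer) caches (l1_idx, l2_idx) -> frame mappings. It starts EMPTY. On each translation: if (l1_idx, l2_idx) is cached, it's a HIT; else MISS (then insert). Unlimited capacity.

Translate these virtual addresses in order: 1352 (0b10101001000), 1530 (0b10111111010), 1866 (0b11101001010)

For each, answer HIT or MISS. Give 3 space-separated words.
vaddr=1352: (5,2) not in TLB -> MISS, insert
vaddr=1530: (5,7) not in TLB -> MISS, insert
vaddr=1866: (7,2) not in TLB -> MISS, insert

Answer: MISS MISS MISS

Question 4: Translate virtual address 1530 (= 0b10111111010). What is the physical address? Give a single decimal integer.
vaddr = 1530 = 0b10111111010
Split: l1_idx=5, l2_idx=7, offset=26
L1[5] = 0
L2[0][7] = 85
paddr = 85 * 32 + 26 = 2746

Answer: 2746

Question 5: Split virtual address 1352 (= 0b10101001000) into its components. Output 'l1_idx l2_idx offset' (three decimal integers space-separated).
Answer: 5 2 8

Derivation:
vaddr = 1352 = 0b10101001000
  top 3 bits -> l1_idx = 5
  next 3 bits -> l2_idx = 2
  bottom 5 bits -> offset = 8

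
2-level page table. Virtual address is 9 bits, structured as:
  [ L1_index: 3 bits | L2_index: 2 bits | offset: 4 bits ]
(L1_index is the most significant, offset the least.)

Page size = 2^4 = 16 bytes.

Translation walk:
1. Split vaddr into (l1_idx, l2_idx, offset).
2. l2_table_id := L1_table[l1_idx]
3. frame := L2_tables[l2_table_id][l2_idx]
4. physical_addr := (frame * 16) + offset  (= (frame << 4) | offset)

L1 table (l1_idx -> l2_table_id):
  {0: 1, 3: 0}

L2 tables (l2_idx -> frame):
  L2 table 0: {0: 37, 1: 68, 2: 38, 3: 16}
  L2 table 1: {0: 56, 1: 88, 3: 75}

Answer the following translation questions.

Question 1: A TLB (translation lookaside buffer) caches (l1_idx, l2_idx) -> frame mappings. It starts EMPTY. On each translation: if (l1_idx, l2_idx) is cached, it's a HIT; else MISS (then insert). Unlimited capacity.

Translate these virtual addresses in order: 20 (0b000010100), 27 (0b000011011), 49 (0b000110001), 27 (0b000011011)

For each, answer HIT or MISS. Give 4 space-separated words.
vaddr=20: (0,1) not in TLB -> MISS, insert
vaddr=27: (0,1) in TLB -> HIT
vaddr=49: (0,3) not in TLB -> MISS, insert
vaddr=27: (0,1) in TLB -> HIT

Answer: MISS HIT MISS HIT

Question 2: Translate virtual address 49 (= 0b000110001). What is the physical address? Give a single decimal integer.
Answer: 1201

Derivation:
vaddr = 49 = 0b000110001
Split: l1_idx=0, l2_idx=3, offset=1
L1[0] = 1
L2[1][3] = 75
paddr = 75 * 16 + 1 = 1201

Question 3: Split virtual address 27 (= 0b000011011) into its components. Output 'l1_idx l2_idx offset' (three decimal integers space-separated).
Answer: 0 1 11

Derivation:
vaddr = 27 = 0b000011011
  top 3 bits -> l1_idx = 0
  next 2 bits -> l2_idx = 1
  bottom 4 bits -> offset = 11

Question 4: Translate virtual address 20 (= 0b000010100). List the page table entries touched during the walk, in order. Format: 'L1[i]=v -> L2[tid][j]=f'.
vaddr = 20 = 0b000010100
Split: l1_idx=0, l2_idx=1, offset=4

Answer: L1[0]=1 -> L2[1][1]=88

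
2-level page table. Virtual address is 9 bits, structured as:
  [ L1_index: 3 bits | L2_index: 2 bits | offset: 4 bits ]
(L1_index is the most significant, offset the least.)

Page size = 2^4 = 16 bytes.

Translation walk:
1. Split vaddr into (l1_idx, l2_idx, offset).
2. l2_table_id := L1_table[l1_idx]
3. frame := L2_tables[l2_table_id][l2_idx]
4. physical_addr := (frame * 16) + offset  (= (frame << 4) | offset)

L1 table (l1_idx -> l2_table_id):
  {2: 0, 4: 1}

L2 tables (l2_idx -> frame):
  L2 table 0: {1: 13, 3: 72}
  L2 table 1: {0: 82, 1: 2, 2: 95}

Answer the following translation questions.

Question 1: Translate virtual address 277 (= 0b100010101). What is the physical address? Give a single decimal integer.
Answer: 37

Derivation:
vaddr = 277 = 0b100010101
Split: l1_idx=4, l2_idx=1, offset=5
L1[4] = 1
L2[1][1] = 2
paddr = 2 * 16 + 5 = 37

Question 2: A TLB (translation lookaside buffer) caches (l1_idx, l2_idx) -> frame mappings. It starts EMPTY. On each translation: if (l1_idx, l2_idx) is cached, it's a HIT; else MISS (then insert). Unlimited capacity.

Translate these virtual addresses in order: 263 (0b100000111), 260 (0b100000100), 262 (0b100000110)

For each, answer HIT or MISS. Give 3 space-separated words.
Answer: MISS HIT HIT

Derivation:
vaddr=263: (4,0) not in TLB -> MISS, insert
vaddr=260: (4,0) in TLB -> HIT
vaddr=262: (4,0) in TLB -> HIT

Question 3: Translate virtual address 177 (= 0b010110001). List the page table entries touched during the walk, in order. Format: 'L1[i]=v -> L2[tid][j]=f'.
Answer: L1[2]=0 -> L2[0][3]=72

Derivation:
vaddr = 177 = 0b010110001
Split: l1_idx=2, l2_idx=3, offset=1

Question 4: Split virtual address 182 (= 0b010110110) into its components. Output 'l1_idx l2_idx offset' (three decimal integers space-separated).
Answer: 2 3 6

Derivation:
vaddr = 182 = 0b010110110
  top 3 bits -> l1_idx = 2
  next 2 bits -> l2_idx = 3
  bottom 4 bits -> offset = 6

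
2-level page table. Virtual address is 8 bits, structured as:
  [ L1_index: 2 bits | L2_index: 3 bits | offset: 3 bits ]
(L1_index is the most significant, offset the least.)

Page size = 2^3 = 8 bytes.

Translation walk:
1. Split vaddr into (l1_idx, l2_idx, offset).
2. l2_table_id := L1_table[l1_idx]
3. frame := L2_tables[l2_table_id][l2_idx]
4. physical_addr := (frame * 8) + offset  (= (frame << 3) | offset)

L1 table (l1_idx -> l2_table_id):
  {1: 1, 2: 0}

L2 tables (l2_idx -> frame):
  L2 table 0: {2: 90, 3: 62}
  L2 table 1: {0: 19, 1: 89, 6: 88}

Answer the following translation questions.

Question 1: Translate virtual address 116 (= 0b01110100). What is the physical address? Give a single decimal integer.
Answer: 708

Derivation:
vaddr = 116 = 0b01110100
Split: l1_idx=1, l2_idx=6, offset=4
L1[1] = 1
L2[1][6] = 88
paddr = 88 * 8 + 4 = 708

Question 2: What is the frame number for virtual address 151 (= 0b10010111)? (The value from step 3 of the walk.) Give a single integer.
Answer: 90

Derivation:
vaddr = 151: l1_idx=2, l2_idx=2
L1[2] = 0; L2[0][2] = 90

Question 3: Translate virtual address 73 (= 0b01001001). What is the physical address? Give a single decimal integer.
Answer: 713

Derivation:
vaddr = 73 = 0b01001001
Split: l1_idx=1, l2_idx=1, offset=1
L1[1] = 1
L2[1][1] = 89
paddr = 89 * 8 + 1 = 713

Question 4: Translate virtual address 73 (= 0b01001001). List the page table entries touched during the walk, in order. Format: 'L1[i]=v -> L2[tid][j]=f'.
vaddr = 73 = 0b01001001
Split: l1_idx=1, l2_idx=1, offset=1

Answer: L1[1]=1 -> L2[1][1]=89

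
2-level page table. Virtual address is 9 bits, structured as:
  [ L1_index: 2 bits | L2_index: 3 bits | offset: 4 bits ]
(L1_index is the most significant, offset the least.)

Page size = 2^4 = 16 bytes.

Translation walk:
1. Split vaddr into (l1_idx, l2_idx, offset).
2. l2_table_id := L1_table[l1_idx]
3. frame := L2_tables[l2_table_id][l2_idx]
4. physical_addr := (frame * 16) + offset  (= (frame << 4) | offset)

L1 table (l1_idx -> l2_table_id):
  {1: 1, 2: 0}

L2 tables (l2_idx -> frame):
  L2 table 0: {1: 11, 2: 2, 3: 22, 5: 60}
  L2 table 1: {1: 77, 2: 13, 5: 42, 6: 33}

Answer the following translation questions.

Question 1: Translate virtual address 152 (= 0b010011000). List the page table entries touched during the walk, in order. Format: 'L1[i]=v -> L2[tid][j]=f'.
vaddr = 152 = 0b010011000
Split: l1_idx=1, l2_idx=1, offset=8

Answer: L1[1]=1 -> L2[1][1]=77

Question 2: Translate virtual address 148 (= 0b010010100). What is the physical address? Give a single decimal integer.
vaddr = 148 = 0b010010100
Split: l1_idx=1, l2_idx=1, offset=4
L1[1] = 1
L2[1][1] = 77
paddr = 77 * 16 + 4 = 1236

Answer: 1236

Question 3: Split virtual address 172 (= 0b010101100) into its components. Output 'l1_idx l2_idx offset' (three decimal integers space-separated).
vaddr = 172 = 0b010101100
  top 2 bits -> l1_idx = 1
  next 3 bits -> l2_idx = 2
  bottom 4 bits -> offset = 12

Answer: 1 2 12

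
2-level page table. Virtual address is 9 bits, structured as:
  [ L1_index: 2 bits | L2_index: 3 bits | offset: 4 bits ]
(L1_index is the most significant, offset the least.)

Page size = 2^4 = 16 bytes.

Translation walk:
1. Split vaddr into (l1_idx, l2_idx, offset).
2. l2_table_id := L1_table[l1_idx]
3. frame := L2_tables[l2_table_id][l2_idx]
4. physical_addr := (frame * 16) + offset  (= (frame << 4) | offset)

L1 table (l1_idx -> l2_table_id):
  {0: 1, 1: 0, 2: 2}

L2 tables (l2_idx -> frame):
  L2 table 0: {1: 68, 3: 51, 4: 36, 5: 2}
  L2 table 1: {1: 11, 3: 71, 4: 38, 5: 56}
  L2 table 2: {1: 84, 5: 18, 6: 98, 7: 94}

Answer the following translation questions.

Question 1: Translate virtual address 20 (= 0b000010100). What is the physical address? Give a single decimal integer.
vaddr = 20 = 0b000010100
Split: l1_idx=0, l2_idx=1, offset=4
L1[0] = 1
L2[1][1] = 11
paddr = 11 * 16 + 4 = 180

Answer: 180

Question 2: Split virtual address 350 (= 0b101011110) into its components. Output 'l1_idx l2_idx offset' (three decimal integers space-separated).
Answer: 2 5 14

Derivation:
vaddr = 350 = 0b101011110
  top 2 bits -> l1_idx = 2
  next 3 bits -> l2_idx = 5
  bottom 4 bits -> offset = 14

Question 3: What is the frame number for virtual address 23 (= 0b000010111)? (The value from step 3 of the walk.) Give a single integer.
vaddr = 23: l1_idx=0, l2_idx=1
L1[0] = 1; L2[1][1] = 11

Answer: 11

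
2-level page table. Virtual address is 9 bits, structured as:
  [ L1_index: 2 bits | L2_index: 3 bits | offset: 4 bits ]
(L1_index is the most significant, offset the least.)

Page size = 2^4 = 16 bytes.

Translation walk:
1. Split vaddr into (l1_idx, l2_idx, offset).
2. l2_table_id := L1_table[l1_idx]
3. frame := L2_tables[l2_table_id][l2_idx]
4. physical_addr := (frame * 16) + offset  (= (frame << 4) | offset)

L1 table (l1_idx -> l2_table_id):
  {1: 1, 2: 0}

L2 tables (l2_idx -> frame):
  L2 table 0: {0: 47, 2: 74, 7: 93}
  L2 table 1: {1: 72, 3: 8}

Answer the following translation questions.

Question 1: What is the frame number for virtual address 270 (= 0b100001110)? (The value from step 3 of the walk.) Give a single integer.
vaddr = 270: l1_idx=2, l2_idx=0
L1[2] = 0; L2[0][0] = 47

Answer: 47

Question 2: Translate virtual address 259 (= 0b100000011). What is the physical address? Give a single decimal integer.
vaddr = 259 = 0b100000011
Split: l1_idx=2, l2_idx=0, offset=3
L1[2] = 0
L2[0][0] = 47
paddr = 47 * 16 + 3 = 755

Answer: 755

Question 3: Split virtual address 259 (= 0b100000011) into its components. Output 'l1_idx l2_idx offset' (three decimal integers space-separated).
Answer: 2 0 3

Derivation:
vaddr = 259 = 0b100000011
  top 2 bits -> l1_idx = 2
  next 3 bits -> l2_idx = 0
  bottom 4 bits -> offset = 3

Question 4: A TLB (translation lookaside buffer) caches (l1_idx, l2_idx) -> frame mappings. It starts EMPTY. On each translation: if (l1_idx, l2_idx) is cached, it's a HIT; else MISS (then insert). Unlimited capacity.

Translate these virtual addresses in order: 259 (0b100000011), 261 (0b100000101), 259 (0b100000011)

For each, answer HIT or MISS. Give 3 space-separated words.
vaddr=259: (2,0) not in TLB -> MISS, insert
vaddr=261: (2,0) in TLB -> HIT
vaddr=259: (2,0) in TLB -> HIT

Answer: MISS HIT HIT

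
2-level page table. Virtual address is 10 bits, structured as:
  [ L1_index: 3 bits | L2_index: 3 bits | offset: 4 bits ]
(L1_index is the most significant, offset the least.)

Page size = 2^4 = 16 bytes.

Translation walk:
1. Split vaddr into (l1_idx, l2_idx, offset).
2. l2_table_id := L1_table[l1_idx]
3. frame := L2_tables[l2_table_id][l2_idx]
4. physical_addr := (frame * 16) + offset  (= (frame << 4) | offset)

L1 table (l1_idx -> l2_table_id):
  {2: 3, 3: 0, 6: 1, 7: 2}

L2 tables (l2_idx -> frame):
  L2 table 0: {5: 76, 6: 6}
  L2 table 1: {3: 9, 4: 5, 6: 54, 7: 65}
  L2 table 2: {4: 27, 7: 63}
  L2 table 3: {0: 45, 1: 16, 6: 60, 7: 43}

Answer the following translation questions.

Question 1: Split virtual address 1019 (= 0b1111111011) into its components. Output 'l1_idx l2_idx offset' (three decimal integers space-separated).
vaddr = 1019 = 0b1111111011
  top 3 bits -> l1_idx = 7
  next 3 bits -> l2_idx = 7
  bottom 4 bits -> offset = 11

Answer: 7 7 11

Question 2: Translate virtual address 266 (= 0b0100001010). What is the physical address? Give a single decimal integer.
vaddr = 266 = 0b0100001010
Split: l1_idx=2, l2_idx=0, offset=10
L1[2] = 3
L2[3][0] = 45
paddr = 45 * 16 + 10 = 730

Answer: 730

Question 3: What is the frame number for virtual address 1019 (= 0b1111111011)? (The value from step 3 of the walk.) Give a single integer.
vaddr = 1019: l1_idx=7, l2_idx=7
L1[7] = 2; L2[2][7] = 63

Answer: 63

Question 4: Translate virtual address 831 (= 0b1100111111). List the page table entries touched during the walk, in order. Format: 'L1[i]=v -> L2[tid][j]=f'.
Answer: L1[6]=1 -> L2[1][3]=9

Derivation:
vaddr = 831 = 0b1100111111
Split: l1_idx=6, l2_idx=3, offset=15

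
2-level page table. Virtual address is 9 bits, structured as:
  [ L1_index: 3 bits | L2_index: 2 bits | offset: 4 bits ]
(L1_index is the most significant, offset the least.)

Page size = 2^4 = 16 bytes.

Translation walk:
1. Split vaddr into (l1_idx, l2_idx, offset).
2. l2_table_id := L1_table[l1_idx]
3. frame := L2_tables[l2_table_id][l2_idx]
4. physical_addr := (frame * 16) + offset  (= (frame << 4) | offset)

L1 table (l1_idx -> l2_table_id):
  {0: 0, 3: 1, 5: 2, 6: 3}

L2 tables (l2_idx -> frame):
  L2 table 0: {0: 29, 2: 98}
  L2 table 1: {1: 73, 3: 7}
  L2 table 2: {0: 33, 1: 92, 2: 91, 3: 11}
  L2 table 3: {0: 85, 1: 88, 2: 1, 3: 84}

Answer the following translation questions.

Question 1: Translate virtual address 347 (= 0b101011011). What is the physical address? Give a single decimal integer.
vaddr = 347 = 0b101011011
Split: l1_idx=5, l2_idx=1, offset=11
L1[5] = 2
L2[2][1] = 92
paddr = 92 * 16 + 11 = 1483

Answer: 1483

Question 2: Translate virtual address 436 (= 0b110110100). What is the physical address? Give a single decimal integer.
Answer: 1348

Derivation:
vaddr = 436 = 0b110110100
Split: l1_idx=6, l2_idx=3, offset=4
L1[6] = 3
L2[3][3] = 84
paddr = 84 * 16 + 4 = 1348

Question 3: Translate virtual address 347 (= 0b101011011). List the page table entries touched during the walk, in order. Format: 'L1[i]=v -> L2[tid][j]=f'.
Answer: L1[5]=2 -> L2[2][1]=92

Derivation:
vaddr = 347 = 0b101011011
Split: l1_idx=5, l2_idx=1, offset=11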